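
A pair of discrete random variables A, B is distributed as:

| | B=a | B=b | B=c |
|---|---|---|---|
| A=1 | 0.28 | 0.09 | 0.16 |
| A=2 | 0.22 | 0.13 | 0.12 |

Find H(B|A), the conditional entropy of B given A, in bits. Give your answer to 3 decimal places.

Chain rule: H(B|A) = H(A,B) − H(A).
Marginals: p(A) = (0.5300, 0.4700), p(B) = (0.5000, 0.2200, 0.2800).
H(A,B) = 2.4802 bits; H(A) = 0.9974 bits.
H(B|A) = 2.4802 − 0.9974 = 1.483 bits.

1.483 bits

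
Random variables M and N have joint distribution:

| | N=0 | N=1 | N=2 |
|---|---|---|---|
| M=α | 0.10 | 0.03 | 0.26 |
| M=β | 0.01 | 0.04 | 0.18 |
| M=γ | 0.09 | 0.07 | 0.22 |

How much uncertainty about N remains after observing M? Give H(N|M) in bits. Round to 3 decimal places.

Chain rule: H(N|M) = H(M,N) − H(M).
Marginals: p(M) = (0.3900, 0.2300, 0.3800), p(N) = (0.2000, 0.1400, 0.6600).
H(M,N) = 2.7485 bits; H(M) = 1.5479 bits.
H(N|M) = 2.7485 − 1.5479 = 1.201 bits.

1.201 bits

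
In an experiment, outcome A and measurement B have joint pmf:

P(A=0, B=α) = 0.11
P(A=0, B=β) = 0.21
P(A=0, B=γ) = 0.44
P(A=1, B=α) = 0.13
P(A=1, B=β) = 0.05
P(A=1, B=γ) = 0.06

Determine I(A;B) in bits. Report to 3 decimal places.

Marginals: p(A) = (0.7600, 0.2400), p(B) = (0.2400, 0.2600, 0.5000).
I(A;B) = Σ p(x,y)·log₂[p(x,y)/(p(x)p(y))].
  (0,α): 0.11·log₂(0.6031) = -0.0803
  (0,β): 0.21·log₂(1.0628) = 0.0184
  (0,γ): 0.44·log₂(1.1579) = 0.0931
  (1,α): 0.13·log₂(2.2569) = 0.1527
  (1,β): 0.05·log₂(0.8013) = -0.0160
  (1,γ): 0.06·log₂(0.5000) = -0.0600
Sum = 0.108 bits.

0.108 bits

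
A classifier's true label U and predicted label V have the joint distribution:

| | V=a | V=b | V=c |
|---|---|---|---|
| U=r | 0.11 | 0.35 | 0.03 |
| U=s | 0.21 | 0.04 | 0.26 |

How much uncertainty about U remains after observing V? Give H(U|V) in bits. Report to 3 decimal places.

Marginals: p(U) = (0.4900, 0.5100), p(V) = (0.3200, 0.3900, 0.2900).
H(U|V) = Σ p(V) · H(U|V=·).
  V=a: p=0.3200, H(U|V=a) = 0.9284
  V=b: p=0.3900, H(U|V=b) = 0.4771
  V=c: p=0.2900, H(U|V=c) = 0.4798
Weighted sum = 0.622 bits.

0.622 bits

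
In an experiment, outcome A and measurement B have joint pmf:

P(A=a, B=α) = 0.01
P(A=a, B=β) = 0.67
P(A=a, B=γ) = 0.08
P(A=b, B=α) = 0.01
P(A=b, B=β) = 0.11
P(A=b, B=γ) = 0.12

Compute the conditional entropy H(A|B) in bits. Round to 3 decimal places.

0.672 bits

Chain rule: H(A|B) = H(A,B) − H(B).
Marginals: p(A) = (0.7600, 0.2400), p(B) = (0.0200, 0.7800, 0.2000).
H(A,B) = 1.5288 bits; H(B) = 0.8569 bits.
H(A|B) = 1.5288 − 0.8569 = 0.672 bits.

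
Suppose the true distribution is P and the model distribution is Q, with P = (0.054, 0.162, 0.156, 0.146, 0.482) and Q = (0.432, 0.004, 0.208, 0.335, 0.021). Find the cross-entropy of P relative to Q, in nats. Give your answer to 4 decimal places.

H(P,Q) = −Σ p·ln q.
  −0.054·ln(0.432) = 0.04532
  −0.162·ln(0.004) = 0.89448
  −0.156·ln(0.208) = 0.24495
  −0.146·ln(0.335) = 0.15967
  −0.482·ln(0.021) = 1.86208
H(P,Q) = 3.2065 nats.

3.2065 nats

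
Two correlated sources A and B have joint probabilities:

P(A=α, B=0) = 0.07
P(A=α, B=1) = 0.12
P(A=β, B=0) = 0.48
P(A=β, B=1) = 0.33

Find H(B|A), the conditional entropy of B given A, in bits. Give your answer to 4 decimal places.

Marginals: p(A) = (0.1900, 0.8100), p(B) = (0.5500, 0.4500).
H(B|A) = Σ p(A) · H(B|A=·).
  A=α: p=0.1900, H(B|A=α) = 0.9495
  A=β: p=0.8100, H(B|A=β) = 0.9751
Weighted sum = 0.9702 bits.

0.9702 bits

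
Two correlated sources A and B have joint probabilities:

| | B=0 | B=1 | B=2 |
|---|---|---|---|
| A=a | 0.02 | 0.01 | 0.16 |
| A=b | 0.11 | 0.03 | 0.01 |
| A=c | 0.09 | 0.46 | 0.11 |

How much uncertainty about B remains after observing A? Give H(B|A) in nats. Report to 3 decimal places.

0.754 nats

Marginals: p(A) = (0.1900, 0.1500, 0.6600), p(B) = (0.2200, 0.5000, 0.2800).
H(B|A) = Σ p(A) · H(B|A=·).
  A=a: p=0.1900, H(B|A=a) = 0.5367
  A=b: p=0.1500, H(B|A=b) = 0.7299
  A=c: p=0.6600, H(B|A=c) = 0.8219
Weighted sum = 0.754 nats.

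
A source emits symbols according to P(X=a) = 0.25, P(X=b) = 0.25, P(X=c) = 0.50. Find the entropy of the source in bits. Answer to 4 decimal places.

H(X) = −Σ p·log₂ p.
  −(0.25)·log₂(0.25) = 0.50000
  −(0.25)·log₂(0.25) = 0.50000
  −(0.50)·log₂(0.50) = 0.50000
Sum: 0.50000 + 0.50000 + 0.50000 = 1.5000 bits.

1.5000 bits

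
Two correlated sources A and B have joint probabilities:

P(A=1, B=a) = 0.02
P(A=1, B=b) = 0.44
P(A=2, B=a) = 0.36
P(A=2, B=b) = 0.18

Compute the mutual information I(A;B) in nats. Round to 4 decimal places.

0.2381 nats

Marginals: p(A) = (0.4600, 0.5400), p(B) = (0.3800, 0.6200).
I(A;B) = Σ p(x,y)·ln[p(x,y)/(p(x)p(y))].
  (1,a): 0.02·ln(0.1144) = -0.04336
  (1,b): 0.44·ln(1.5428) = 0.19078
  (2,a): 0.36·ln(1.7544) = 0.20236
  (2,b): 0.18·ln(0.5376) = -0.11170
Sum = 0.2381 nats.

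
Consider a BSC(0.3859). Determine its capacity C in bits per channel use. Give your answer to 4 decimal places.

0.0379 bits

Binary symmetric channel: C = 1 − h₂(ε) where h₂ is the binary entropy function.
h₂(0.3859) = −0.3859·log₂0.3859 − 0.6141·log₂0.6141 = 0.9621.
C = 1 − 0.9621 = 0.0379 bits per channel use.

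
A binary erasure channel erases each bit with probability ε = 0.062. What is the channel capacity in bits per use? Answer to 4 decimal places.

0.9380 bits

Binary erasure channel: capacity C = 1 − ε.
C = 1 − 0.062 = 0.9380 bits per channel use.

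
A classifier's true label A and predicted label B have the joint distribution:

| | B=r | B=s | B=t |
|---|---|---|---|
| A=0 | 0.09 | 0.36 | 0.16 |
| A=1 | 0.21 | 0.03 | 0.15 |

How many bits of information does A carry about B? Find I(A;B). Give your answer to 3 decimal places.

Marginals: p(A) = (0.6100, 0.3900), p(B) = (0.3000, 0.3900, 0.3100).
I(A;B) = H(A) + H(B) − H(A,B).
H(A) = 0.9648, H(B) = 1.5747, H(A,B) = 2.3014.
I(A;B) = 0.9648 + 1.5747 − 2.3014 = 0.238 bits.

0.238 bits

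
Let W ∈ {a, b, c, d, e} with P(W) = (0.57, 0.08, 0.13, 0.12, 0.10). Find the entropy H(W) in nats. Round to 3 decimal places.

H(W) = −Σ p·ln p.
  −(0.57)·ln(0.57) = 0.3204
  −(0.08)·ln(0.08) = 0.2021
  −(0.13)·ln(0.13) = 0.2652
  −(0.12)·ln(0.12) = 0.2544
  −(0.10)·ln(0.10) = 0.2303
Sum: 0.3204 + 0.2021 + 0.2652 + 0.2544 + 0.2303 = 1.272 nats.

1.272 nats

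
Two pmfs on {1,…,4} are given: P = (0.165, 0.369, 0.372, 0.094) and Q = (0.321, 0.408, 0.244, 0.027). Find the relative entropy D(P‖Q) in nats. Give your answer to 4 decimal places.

0.1273 nats

D(P‖Q) = Σ p·ln(p/q).
  0.165·ln(0.165/0.321) = -0.10981
  0.369·ln(0.369/0.408) = -0.03707
  0.372·ln(0.372/0.244) = 0.15688
  0.094·ln(0.094/0.027) = 0.11726
D(P‖Q) = 0.1273 nats.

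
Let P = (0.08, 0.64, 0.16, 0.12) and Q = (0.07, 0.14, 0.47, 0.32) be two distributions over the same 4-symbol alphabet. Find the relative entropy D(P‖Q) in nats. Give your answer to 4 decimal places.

D(P‖Q) = Σ p·ln(p/q).
  0.08·ln(0.08/0.07) = 0.01068
  0.64·ln(0.64/0.14) = 0.97269
  0.16·ln(0.16/0.47) = -0.17241
  0.12·ln(0.12/0.32) = -0.11770
D(P‖Q) = 0.6933 nats.

0.6933 nats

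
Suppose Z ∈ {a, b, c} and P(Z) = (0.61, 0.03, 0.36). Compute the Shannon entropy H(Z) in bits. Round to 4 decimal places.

H(Z) = −Σ p·log₂ p.
  −(0.61)·log₂(0.61) = 0.43500
  −(0.03)·log₂(0.03) = 0.15177
  −(0.36)·log₂(0.36) = 0.53062
Sum: 0.43500 + 0.15177 + 0.53062 = 1.1174 bits.

1.1174 bits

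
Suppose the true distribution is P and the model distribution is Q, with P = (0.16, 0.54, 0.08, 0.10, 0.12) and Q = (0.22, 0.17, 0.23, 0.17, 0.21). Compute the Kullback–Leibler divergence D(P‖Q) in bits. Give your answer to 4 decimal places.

0.5316 bits

D(P‖Q) = Σ p·log₂(p/q).
  0.16·log₂(0.16/0.22) = -0.07351
  0.54·log₂(0.54/0.17) = 0.90041
  0.08·log₂(0.08/0.23) = -0.12188
  0.10·log₂(0.10/0.17) = -0.07655
  0.12·log₂(0.12/0.21) = -0.09688
D(P‖Q) = 0.5316 bits.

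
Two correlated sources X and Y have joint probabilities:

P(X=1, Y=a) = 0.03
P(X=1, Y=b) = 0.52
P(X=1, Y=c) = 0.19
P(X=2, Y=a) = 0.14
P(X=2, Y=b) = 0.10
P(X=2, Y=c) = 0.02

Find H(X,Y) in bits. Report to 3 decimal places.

H(X,Y) = −Σ p(x,y)·log₂ p(x,y) over all 6 cells.
  cell (1,a): −0.03·log₂0.03 = 0.1518
  cell (1,b): −0.52·log₂0.52 = 0.4906
  cell (1,c): −0.19·log₂0.19 = 0.4552
  cell (2,a): −0.14·log₂0.14 = 0.3971
  cell (2,b): −0.10·log₂0.10 = 0.3322
  cell (2,c): −0.02·log₂0.02 = 0.1129
Sum = 1.940 bits.

1.940 bits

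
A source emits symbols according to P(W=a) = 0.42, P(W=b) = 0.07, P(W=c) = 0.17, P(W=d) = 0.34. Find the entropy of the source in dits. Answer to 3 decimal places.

H(W) = −Σ p·log₁₀ p.
  −(0.42)·log₁₀(0.42) = 0.1582
  −(0.07)·log₁₀(0.07) = 0.0808
  −(0.17)·log₁₀(0.17) = 0.1308
  −(0.34)·log₁₀(0.34) = 0.1593
Sum: 0.1582 + 0.0808 + 0.1308 + 0.1593 = 0.529 dits.

0.529 dits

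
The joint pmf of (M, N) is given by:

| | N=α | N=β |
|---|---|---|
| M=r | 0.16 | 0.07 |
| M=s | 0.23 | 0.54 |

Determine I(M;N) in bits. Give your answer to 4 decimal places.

0.0835 bits

Marginals: p(M) = (0.2300, 0.7700), p(N) = (0.3900, 0.6100).
I(M;N) = Σ p(x,y)·log₂[p(x,y)/(p(x)p(y))].
  (r,α): 0.16·log₂(1.7837) = 0.13358
  (r,β): 0.07·log₂(0.4989) = -0.07022
  (s,α): 0.23·log₂(0.7659) = -0.08850
  (s,β): 0.54·log₂(1.1497) = 0.10866
Sum = 0.0835 bits.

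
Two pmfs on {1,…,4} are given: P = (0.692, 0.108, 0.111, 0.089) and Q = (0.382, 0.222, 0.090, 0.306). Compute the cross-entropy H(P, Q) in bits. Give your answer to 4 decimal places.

H(P,Q) = −Σ p·log₂ q.
  −0.692·log₂(0.382) = 0.96074
  −0.108·log₂(0.222) = 0.23451
  −0.111·log₂(0.090) = 0.38561
  −0.089·log₂(0.306) = 0.15205
H(P,Q) = 1.7329 bits.

1.7329 bits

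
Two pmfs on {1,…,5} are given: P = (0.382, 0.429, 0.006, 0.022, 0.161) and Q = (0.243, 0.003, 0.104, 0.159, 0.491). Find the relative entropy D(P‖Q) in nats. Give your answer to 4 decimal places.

D(P‖Q) = Σ p·ln(p/q).
  0.382·ln(0.382/0.243) = 0.17280
  0.429·ln(0.429/0.003) = 2.12906
  0.006·ln(0.006/0.104) = -0.01712
  0.022·ln(0.022/0.159) = -0.04351
  0.161·ln(0.161/0.491) = -0.17952
D(P‖Q) = 2.0617 nats.

2.0617 nats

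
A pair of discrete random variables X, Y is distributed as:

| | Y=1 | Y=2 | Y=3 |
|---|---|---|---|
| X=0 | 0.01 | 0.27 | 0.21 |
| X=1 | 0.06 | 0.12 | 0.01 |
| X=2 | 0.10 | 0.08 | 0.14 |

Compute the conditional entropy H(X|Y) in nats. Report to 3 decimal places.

0.880 nats

Marginals: p(X) = (0.4900, 0.1900, 0.3200), p(Y) = (0.1700, 0.4700, 0.3600).
H(X|Y) = Σ p(Y) · H(X|Y=·).
  Y=1: p=0.1700, H(X|Y=1) = 0.8464
  Y=2: p=0.4700, H(X|Y=2) = 0.9684
  Y=3: p=0.3600, H(X|Y=3) = 0.7812
Weighted sum = 0.880 nats.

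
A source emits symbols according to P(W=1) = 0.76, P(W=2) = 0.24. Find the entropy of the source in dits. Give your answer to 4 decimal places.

H(W) = −Σ p·log₁₀ p.
  −(0.76)·log₁₀(0.76) = 0.09058
  −(0.24)·log₁₀(0.24) = 0.14875
Sum: 0.09058 + 0.14875 = 0.2393 dits.

0.2393 dits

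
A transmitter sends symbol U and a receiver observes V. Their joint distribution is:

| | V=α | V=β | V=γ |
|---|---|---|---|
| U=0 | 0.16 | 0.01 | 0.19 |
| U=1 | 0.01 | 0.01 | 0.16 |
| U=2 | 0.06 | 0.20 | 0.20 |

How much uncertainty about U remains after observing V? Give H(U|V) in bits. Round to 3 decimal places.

Marginals: p(U) = (0.3600, 0.1800, 0.4600), p(V) = (0.2300, 0.2200, 0.5500).
H(U|V) = Σ p(V) · H(U|V=·).
  V=α: p=0.2300, H(U|V=α) = 1.0666
  V=β: p=0.2200, H(U|V=β) = 0.5304
  V=γ: p=0.5500, H(U|V=γ) = 1.5786
Weighted sum = 1.230 bits.

1.230 bits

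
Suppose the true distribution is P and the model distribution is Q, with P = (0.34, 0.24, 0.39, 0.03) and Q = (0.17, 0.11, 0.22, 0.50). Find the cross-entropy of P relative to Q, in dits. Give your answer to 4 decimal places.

H(P,Q) = −Σ p·log₁₀ q.
  −0.34·log₁₀(0.17) = 0.26165
  −0.24·log₁₀(0.11) = 0.23007
  −0.39·log₁₀(0.22) = 0.25646
  −0.03·log₁₀(0.50) = 0.00903
H(P,Q) = 0.7572 dits.

0.7572 dits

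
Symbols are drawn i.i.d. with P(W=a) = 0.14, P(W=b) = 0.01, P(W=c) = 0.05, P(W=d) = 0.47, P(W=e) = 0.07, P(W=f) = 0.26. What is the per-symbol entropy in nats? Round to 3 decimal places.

1.362 nats

H(W) = −Σ p·ln p.
  −(0.14)·ln(0.14) = 0.2753
  −(0.01)·ln(0.01) = 0.0461
  −(0.05)·ln(0.05) = 0.1498
  −(0.47)·ln(0.47) = 0.3549
  −(0.07)·ln(0.07) = 0.1861
  −(0.26)·ln(0.26) = 0.3502
Sum: 0.2753 + 0.0461 + 0.1498 + 0.3549 + 0.1861 + 0.3502 = 1.362 nats.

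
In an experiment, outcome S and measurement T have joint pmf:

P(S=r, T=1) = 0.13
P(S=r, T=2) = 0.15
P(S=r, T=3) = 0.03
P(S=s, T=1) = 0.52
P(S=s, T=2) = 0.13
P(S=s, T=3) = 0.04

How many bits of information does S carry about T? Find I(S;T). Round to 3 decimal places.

Marginals: p(S) = (0.3100, 0.6900), p(T) = (0.6500, 0.2800, 0.0700).
I(S;T) = Σ p(x,y)·log₂[p(x,y)/(p(x)p(y))].
  (r,1): 0.13·log₂(0.6452) = -0.0822
  (r,2): 0.15·log₂(1.7281) = 0.1184
  (r,3): 0.03·log₂(1.3825) = 0.0140
  (s,1): 0.52·log₂(1.1594) = 0.1110
  (s,2): 0.13·log₂(0.6729) = -0.0743
  (s,3): 0.04·log₂(0.8282) = -0.0109
Sum = 0.076 bits.

0.076 bits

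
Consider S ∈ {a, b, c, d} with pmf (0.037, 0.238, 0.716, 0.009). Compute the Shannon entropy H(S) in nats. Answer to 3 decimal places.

0.745 nats

H(S) = −Σ p·ln p.
  −(0.037)·ln(0.037) = 0.1220
  −(0.238)·ln(0.238) = 0.3416
  −(0.716)·ln(0.716) = 0.2392
  −(0.009)·ln(0.009) = 0.0424
Sum: 0.1220 + 0.3416 + 0.2392 + 0.0424 = 0.745 nats.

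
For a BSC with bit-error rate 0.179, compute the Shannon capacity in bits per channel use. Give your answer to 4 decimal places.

Binary symmetric channel: C = 1 − h₂(ε) where h₂ is the binary entropy function.
h₂(0.179) = −0.179·log₂0.179 − 0.821·log₂0.821 = 0.6779.
C = 1 − 0.6779 = 0.3221 bits per channel use.

0.3221 bits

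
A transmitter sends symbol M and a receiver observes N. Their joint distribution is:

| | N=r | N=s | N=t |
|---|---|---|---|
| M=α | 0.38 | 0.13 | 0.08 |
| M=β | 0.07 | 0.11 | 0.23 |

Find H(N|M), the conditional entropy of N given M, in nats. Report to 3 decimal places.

Marginals: p(M) = (0.5900, 0.4100), p(N) = (0.4500, 0.2400, 0.3100).
H(N|M) = Σ p(M) · H(N|M=·).
  M=α: p=0.5900, H(N|M=α) = 0.8876
  M=β: p=0.4100, H(N|M=β) = 0.9791
Weighted sum = 0.925 nats.

0.925 nats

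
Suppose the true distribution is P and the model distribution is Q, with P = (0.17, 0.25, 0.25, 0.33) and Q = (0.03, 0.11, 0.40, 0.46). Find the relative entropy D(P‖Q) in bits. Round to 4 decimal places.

D(P‖Q) = Σ p·log₂(p/q).
  0.17·log₂(0.17/0.03) = 0.42543
  0.25·log₂(0.25/0.11) = 0.29611
  0.25·log₂(0.25/0.40) = -0.16952
  0.33·log₂(0.33/0.46) = -0.15813
D(P‖Q) = 0.3939 bits.

0.3939 bits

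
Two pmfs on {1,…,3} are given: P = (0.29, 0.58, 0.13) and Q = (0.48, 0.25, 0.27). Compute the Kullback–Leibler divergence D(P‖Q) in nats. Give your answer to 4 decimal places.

0.2470 nats

D(P‖Q) = Σ p·ln(p/q).
  0.29·ln(0.29/0.48) = -0.14613
  0.58·ln(0.58/0.25) = 0.48811
  0.13·ln(0.13/0.27) = -0.09502
D(P‖Q) = 0.2470 nats.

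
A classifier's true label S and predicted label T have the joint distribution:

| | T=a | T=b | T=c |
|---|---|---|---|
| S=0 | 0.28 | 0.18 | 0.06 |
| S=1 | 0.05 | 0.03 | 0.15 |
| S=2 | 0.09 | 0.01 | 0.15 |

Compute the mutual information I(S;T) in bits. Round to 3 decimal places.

0.244 bits

Marginals: p(S) = (0.5200, 0.2300, 0.2500), p(T) = (0.4200, 0.2200, 0.3600).
I(S;T) = Σ p(x,y)·log₂[p(x,y)/(p(x)p(y))].
  (0,a): 0.28·log₂(1.2821) = 0.1004
  (0,b): 0.18·log₂(1.5734) = 0.1177
  (0,c): 0.06·log₂(0.3205) = -0.0985
  (1,a): 0.05·log₂(0.5176) = -0.0475
  (1,b): 0.03·log₂(0.5929) = -0.0226
  (1,c): 0.15·log₂(1.8116) = 0.1286
  (2,a): 0.09·log₂(0.8571) = -0.0200
  (2,b): 0.01·log₂(0.1818) = -0.0246
  (2,c): 0.15·log₂(1.6667) = 0.1105
Sum = 0.244 bits.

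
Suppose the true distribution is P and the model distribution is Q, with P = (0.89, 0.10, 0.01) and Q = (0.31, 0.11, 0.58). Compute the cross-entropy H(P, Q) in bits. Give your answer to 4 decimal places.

H(P,Q) = −Σ p·log₂ q.
  −0.89·log₂(0.31) = 1.50380
  −0.10·log₂(0.11) = 0.31844
  −0.01·log₂(0.58) = 0.00786
H(P,Q) = 1.8301 bits.

1.8301 bits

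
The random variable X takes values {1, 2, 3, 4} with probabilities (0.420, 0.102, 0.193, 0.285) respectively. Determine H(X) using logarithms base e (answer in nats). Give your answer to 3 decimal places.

1.272 nats

H(X) = −Σ p·ln p.
  −(0.420)·ln(0.420) = 0.3644
  −(0.102)·ln(0.102) = 0.2328
  −(0.193)·ln(0.193) = 0.3175
  −(0.285)·ln(0.285) = 0.3578
Sum: 0.3644 + 0.2328 + 0.3175 + 0.3578 = 1.272 nats.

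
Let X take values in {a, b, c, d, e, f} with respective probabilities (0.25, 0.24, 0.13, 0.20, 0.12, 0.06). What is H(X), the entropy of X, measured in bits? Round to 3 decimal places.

H(X) = −Σ p·log₂ p.
  −(0.25)·log₂(0.25) = 0.5000
  −(0.24)·log₂(0.24) = 0.4941
  −(0.13)·log₂(0.13) = 0.3826
  −(0.20)·log₂(0.20) = 0.4644
  −(0.12)·log₂(0.12) = 0.3671
  −(0.06)·log₂(0.06) = 0.2435
Sum: 0.5000 + 0.4941 + 0.3826 + 0.4644 + 0.3671 + 0.2435 = 2.452 bits.

2.452 bits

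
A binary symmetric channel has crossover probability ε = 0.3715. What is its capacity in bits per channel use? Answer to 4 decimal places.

Binary symmetric channel: C = 1 − h₂(ε) where h₂ is the binary entropy function.
h₂(0.3715) = −0.3715·log₂0.3715 − 0.6285·log₂0.6285 = 0.9518.
C = 1 − 0.9518 = 0.0482 bits per channel use.

0.0482 bits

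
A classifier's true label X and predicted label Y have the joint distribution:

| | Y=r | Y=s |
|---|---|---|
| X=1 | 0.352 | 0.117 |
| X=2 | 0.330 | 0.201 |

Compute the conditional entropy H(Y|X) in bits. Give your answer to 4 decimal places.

0.8883 bits

Chain rule: H(Y|X) = H(X,Y) − H(X).
Marginals: p(X) = (0.4690, 0.5310), p(Y) = (0.6820, 0.3180).
H(X,Y) = 1.8855 bits; H(X) = 0.9972 bits.
H(Y|X) = 1.8855 − 0.9972 = 0.8883 bits.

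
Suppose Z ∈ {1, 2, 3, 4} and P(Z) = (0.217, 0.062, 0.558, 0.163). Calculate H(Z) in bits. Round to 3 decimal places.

H(Z) = −Σ p·log₂ p.
  −(0.217)·log₂(0.217) = 0.4783
  −(0.062)·log₂(0.062) = 0.2487
  −(0.558)·log₂(0.558) = 0.4696
  −(0.163)·log₂(0.163) = 0.4266
Sum: 0.4783 + 0.2487 + 0.4696 + 0.4266 = 1.623 bits.

1.623 bits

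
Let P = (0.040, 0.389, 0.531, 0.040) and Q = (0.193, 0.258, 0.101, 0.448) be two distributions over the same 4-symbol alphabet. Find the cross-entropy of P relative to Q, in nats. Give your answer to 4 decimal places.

1.8423 nats

H(P,Q) = −Σ p·ln q.
  −0.040·ln(0.193) = 0.06580
  −0.389·ln(0.258) = 0.52702
  −0.531·ln(0.101) = 1.21739
  −0.040·ln(0.448) = 0.03212
H(P,Q) = 1.8423 nats.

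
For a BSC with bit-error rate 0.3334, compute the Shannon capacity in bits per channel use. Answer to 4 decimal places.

Binary symmetric channel: C = 1 − h₂(ε) where h₂ is the binary entropy function.
h₂(0.3334) = −0.3334·log₂0.3334 − 0.6666·log₂0.6666 = 0.9184.
C = 1 − 0.9184 = 0.0816 bits per channel use.

0.0816 bits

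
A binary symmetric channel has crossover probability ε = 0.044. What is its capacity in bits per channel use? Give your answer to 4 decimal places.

Binary symmetric channel: C = 1 − h₂(ε) where h₂ is the binary entropy function.
h₂(0.044) = −0.044·log₂0.044 − 0.956·log₂0.956 = 0.2603.
C = 1 − 0.2603 = 0.7397 bits per channel use.

0.7397 bits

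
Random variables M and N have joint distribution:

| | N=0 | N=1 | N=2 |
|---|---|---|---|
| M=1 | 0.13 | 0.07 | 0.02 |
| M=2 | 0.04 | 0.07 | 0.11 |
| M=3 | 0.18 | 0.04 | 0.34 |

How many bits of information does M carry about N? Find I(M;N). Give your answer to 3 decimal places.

0.188 bits

Marginals: p(M) = (0.2200, 0.2200, 0.5600), p(N) = (0.3500, 0.1800, 0.4700).
I(M;N) = Σ p(x,y)·log₂[p(x,y)/(p(x)p(y))].
  (1,0): 0.13·log₂(1.6883) = 0.0982
  (1,1): 0.07·log₂(1.7677) = 0.0575
  (1,2): 0.02·log₂(0.1934) = -0.0474
  (2,0): 0.04·log₂(0.5195) = -0.0378
  (2,1): 0.07·log₂(1.7677) = 0.0575
  (2,2): 0.11·log₂(1.0638) = 0.0098
  (3,0): 0.18·log₂(0.9184) = -0.0221
  (3,1): 0.04·log₂(0.3968) = -0.0533
  (3,2): 0.34·log₂(1.2918) = 0.1256
Sum = 0.188 bits.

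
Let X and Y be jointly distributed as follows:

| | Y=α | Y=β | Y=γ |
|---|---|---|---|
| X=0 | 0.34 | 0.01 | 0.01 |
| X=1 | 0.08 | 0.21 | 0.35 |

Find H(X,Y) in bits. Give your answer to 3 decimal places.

1.956 bits

H(X,Y) = −Σ p(x,y)·log₂ p(x,y) over all 6 cells.
  cell (0,α): −0.34·log₂0.34 = 0.5292
  cell (0,β): −0.01·log₂0.01 = 0.0664
  cell (0,γ): −0.01·log₂0.01 = 0.0664
  cell (1,α): −0.08·log₂0.08 = 0.2915
  cell (1,β): −0.21·log₂0.21 = 0.4728
  cell (1,γ): −0.35·log₂0.35 = 0.5301
Sum = 1.956 bits.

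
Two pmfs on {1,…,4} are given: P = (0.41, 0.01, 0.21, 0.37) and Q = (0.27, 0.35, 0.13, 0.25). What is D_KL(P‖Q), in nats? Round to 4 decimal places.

D(P‖Q) = Σ p·ln(p/q).
  0.41·ln(0.41/0.27) = 0.17127
  0.01·ln(0.01/0.35) = -0.03555
  0.21·ln(0.21/0.13) = 0.10071
  0.37·ln(0.37/0.25) = 0.14506
D(P‖Q) = 0.3815 nats.

0.3815 nats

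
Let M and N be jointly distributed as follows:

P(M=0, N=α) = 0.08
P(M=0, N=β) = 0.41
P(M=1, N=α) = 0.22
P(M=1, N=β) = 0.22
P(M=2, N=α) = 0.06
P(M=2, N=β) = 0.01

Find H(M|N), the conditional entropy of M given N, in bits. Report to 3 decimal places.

Marginals: p(M) = (0.4900, 0.4400, 0.0700), p(N) = (0.3600, 0.6400).
H(M|N) = Σ p(N) · H(M|N=·).
  N=α: p=0.3600, H(M|N=α) = 1.3472
  N=β: p=0.6400, H(M|N=β) = 1.0349
Weighted sum = 1.147 bits.

1.147 bits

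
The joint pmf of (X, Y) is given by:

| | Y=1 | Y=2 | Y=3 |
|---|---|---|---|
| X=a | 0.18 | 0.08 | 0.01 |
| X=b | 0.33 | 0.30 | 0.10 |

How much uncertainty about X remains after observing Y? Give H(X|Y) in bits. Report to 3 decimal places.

0.808 bits

Chain rule: H(X|Y) = H(X,Y) − H(Y).
Marginals: p(X) = (0.2700, 0.7300), p(Y) = (0.5100, 0.3800, 0.1100).
H(X,Y) = 2.1844 bits; H(Y) = 1.3762 bits.
H(X|Y) = 2.1844 − 1.3762 = 0.808 bits.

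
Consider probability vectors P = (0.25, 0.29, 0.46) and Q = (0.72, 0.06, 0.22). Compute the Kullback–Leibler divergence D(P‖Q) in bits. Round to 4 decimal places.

D(P‖Q) = Σ p·log₂(p/q).
  0.25·log₂(0.25/0.72) = -0.38152
  0.29·log₂(0.29/0.06) = 0.65918
  0.46·log₂(0.46/0.22) = 0.48950
D(P‖Q) = 0.7672 bits.

0.7672 bits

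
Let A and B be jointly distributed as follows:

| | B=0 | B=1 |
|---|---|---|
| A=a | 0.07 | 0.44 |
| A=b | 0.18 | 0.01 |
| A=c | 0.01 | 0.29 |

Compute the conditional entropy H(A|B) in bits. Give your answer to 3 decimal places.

1.059 bits

Chain rule: H(A|B) = H(A,B) − H(B).
Marginals: p(A) = (0.5100, 0.1900, 0.3000), p(B) = (0.2600, 0.7400).
H(A,B) = 1.8858 bits; H(B) = 0.8267 bits.
H(A|B) = 1.8858 − 0.8267 = 1.059 bits.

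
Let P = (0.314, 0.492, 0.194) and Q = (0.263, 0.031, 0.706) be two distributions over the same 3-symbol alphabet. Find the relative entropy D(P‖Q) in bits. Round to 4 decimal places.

D(P‖Q) = Σ p·log₂(p/q).
  0.314·log₂(0.314/0.263) = 0.08029
  0.492·log₂(0.492/0.031) = 1.96225
  0.194·log₂(0.194/0.706) = -0.36154
D(P‖Q) = 1.6810 bits.

1.6810 bits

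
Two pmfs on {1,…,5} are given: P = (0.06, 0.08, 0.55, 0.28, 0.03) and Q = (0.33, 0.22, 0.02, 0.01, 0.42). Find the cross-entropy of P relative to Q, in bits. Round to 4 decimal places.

H(P,Q) = −Σ p·log₂ q.
  −0.06·log₂(0.33) = 0.09597
  −0.08·log₂(0.22) = 0.17475
  −0.55·log₂(0.02) = 3.10412
  −0.28·log₂(0.01) = 1.86028
  −0.03·log₂(0.42) = 0.03755
H(P,Q) = 5.2727 bits.

5.2727 bits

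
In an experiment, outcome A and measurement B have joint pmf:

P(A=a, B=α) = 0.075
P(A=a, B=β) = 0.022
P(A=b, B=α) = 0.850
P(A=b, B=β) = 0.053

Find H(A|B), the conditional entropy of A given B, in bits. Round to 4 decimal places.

Chain rule: H(A|B) = H(A,B) − H(B).
Marginals: p(A) = (0.0970, 0.9030), p(B) = (0.9250, 0.0750).
H(A,B) = 0.8253 bits; H(B) = 0.3843 bits.
H(A|B) = 0.8253 − 0.3843 = 0.4410 bits.

0.4410 bits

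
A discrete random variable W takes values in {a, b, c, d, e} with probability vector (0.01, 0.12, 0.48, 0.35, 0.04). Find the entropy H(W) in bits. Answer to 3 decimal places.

H(W) = −Σ p·log₂ p.
  −(0.01)·log₂(0.01) = 0.0664
  −(0.12)·log₂(0.12) = 0.3671
  −(0.48)·log₂(0.48) = 0.5083
  −(0.35)·log₂(0.35) = 0.5301
  −(0.04)·log₂(0.04) = 0.1858
Sum: 0.0664 + 0.3671 + 0.5083 + 0.5301 + 0.1858 = 1.658 bits.

1.658 bits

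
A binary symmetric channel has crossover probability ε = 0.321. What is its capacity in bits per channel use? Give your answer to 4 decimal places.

Binary symmetric channel: C = 1 − h₂(ε) where h₂ is the binary entropy function.
h₂(0.321) = −0.321·log₂0.321 − 0.679·log₂0.679 = 0.9055.
C = 1 − 0.9055 = 0.0945 bits per channel use.

0.0945 bits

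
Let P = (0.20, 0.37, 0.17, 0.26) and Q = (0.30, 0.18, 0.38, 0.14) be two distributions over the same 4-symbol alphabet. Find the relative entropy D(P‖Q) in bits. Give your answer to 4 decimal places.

0.3026 bits

D(P‖Q) = Σ p·log₂(p/q).
  0.20·log₂(0.20/0.30) = -0.11699
  0.37·log₂(0.37/0.18) = 0.38463
  0.17·log₂(0.17/0.38) = -0.19728
  0.26·log₂(0.26/0.14) = 0.23220
D(P‖Q) = 0.3026 bits.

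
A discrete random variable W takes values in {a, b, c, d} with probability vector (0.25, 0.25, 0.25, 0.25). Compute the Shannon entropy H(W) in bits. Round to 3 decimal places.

2.000 bits

H(W) = −Σ p·log₂ p.
  −(0.25)·log₂(0.25) = 0.5000
  −(0.25)·log₂(0.25) = 0.5000
  −(0.25)·log₂(0.25) = 0.5000
  −(0.25)·log₂(0.25) = 0.5000
Sum: 0.5000 + 0.5000 + 0.5000 + 0.5000 = 2.000 bits.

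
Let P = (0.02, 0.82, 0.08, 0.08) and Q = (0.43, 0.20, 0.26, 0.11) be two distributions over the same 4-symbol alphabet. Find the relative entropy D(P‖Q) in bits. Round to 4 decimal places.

1.4079 bits

D(P‖Q) = Σ p·log₂(p/q).
  0.02·log₂(0.02/0.43) = -0.08853
  0.82·log₂(0.82/0.20) = 1.66921
  0.08·log₂(0.08/0.26) = -0.13604
  0.08·log₂(0.08/0.11) = -0.03675
D(P‖Q) = 1.4079 bits.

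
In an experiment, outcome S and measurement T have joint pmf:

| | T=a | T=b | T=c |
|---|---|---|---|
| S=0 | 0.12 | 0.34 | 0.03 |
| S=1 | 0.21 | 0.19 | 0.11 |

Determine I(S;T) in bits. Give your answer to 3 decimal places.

0.084 bits

Marginals: p(S) = (0.4900, 0.5100), p(T) = (0.3300, 0.5300, 0.1400).
I(S;T) = Σ p(x,y)·log₂[p(x,y)/(p(x)p(y))].
  (0,a): 0.12·log₂(0.7421) = -0.0516
  (0,b): 0.34·log₂(1.3092) = 0.1322
  (0,c): 0.03·log₂(0.4373) = -0.0358
  (1,a): 0.21·log₂(1.2478) = 0.0671
  (1,b): 0.19·log₂(0.7029) = -0.0966
  (1,c): 0.11·log₂(1.5406) = 0.0686
Sum = 0.084 bits.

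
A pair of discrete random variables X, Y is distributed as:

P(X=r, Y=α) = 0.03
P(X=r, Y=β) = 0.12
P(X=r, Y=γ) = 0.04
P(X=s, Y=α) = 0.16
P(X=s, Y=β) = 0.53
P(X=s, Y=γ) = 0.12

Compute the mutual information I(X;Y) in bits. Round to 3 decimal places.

Marginals: p(X) = (0.1900, 0.8100), p(Y) = (0.1900, 0.6500, 0.1600).
I(X;Y) = Σ p(x,y)·log₂[p(x,y)/(p(x)p(y))].
  (r,α): 0.03·log₂(0.8310) = -0.0080
  (r,β): 0.12·log₂(0.9717) = -0.0050
  (r,γ): 0.04·log₂(1.3158) = 0.0158
  (s,α): 0.16·log₂(1.0396) = 0.0090
  (s,β): 0.53·log₂(1.0066) = 0.0051
  (s,γ): 0.12·log₂(0.9259) = -0.0133
Sum = 0.004 bits.

0.004 bits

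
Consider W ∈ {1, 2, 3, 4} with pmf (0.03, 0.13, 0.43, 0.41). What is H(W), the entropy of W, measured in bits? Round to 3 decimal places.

H(W) = −Σ p·log₂ p.
  −(0.03)·log₂(0.03) = 0.1518
  −(0.13)·log₂(0.13) = 0.3826
  −(0.43)·log₂(0.43) = 0.5236
  −(0.41)·log₂(0.41) = 0.5274
Sum: 0.1518 + 0.3826 + 0.5236 + 0.5274 = 1.585 bits.

1.585 bits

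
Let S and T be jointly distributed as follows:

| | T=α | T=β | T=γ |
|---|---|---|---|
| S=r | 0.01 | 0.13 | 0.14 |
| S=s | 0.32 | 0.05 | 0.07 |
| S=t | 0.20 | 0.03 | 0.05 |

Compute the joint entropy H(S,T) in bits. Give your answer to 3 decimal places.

H(S,T) = −Σ p(x,y)·log₂ p(x,y) over all 9 cells.
  cell (r,α): −0.01·log₂0.01 = 0.0664
  cell (r,β): −0.13·log₂0.13 = 0.3826
  cell (r,γ): −0.14·log₂0.14 = 0.3971
  cell (s,α): −0.32·log₂0.32 = 0.5260
  cell (s,β): −0.05·log₂0.05 = 0.2161
  cell (s,γ): −0.07·log₂0.07 = 0.2686
  cell (t,α): −0.20·log₂0.20 = 0.4644
  cell (t,β): −0.03·log₂0.03 = 0.1518
  cell (t,γ): −0.05·log₂0.05 = 0.2161
Sum = 2.689 bits.

2.689 bits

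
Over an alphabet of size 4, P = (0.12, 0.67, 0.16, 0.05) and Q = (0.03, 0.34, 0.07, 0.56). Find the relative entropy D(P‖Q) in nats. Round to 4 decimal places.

0.6323 nats

D(P‖Q) = Σ p·ln(p/q).
  0.12·ln(0.12/0.03) = 0.16636
  0.67·ln(0.67/0.34) = 0.45448
  0.16·ln(0.16/0.07) = 0.13227
  0.05·ln(0.05/0.56) = -0.12080
D(P‖Q) = 0.6323 nats.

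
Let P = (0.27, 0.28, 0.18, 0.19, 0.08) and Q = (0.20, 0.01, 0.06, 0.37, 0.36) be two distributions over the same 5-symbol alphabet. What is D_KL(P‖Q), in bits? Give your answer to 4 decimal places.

D(P‖Q) = Σ p·log₂(p/q).
  0.27·log₂(0.27/0.20) = 0.11690
  0.28·log₂(0.28/0.01) = 1.34606
  0.18·log₂(0.18/0.06) = 0.28529
  0.19·log₂(0.19/0.37) = -0.18269
  0.08·log₂(0.08/0.36) = -0.17359
D(P‖Q) = 1.3920 bits.

1.3920 bits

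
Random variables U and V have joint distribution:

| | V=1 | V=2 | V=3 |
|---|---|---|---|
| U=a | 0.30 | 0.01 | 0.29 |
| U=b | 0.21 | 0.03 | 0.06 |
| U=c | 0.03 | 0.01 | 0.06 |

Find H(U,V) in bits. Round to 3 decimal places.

H(U,V) = −Σ p(x,y)·log₂ p(x,y) over all 9 cells.
  cell (a,1): −0.30·log₂0.30 = 0.5211
  cell (a,2): −0.01·log₂0.01 = 0.0664
  cell (a,3): −0.29·log₂0.29 = 0.5179
  cell (b,1): −0.21·log₂0.21 = 0.4728
  cell (b,2): −0.03·log₂0.03 = 0.1518
  cell (b,3): −0.06·log₂0.06 = 0.2435
  cell (c,1): −0.03·log₂0.03 = 0.1518
  cell (c,2): −0.01·log₂0.01 = 0.0664
  cell (c,3): −0.06·log₂0.06 = 0.2435
Sum = 2.435 bits.

2.435 bits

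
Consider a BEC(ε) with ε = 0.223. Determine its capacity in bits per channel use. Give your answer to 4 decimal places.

Binary erasure channel: capacity C = 1 − ε.
C = 1 − 0.223 = 0.7770 bits per channel use.

0.7770 bits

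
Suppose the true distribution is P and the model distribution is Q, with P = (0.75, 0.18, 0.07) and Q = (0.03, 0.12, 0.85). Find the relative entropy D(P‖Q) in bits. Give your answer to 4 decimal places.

D(P‖Q) = Σ p·log₂(p/q).
  0.75·log₂(0.75/0.03) = 3.48289
  0.18·log₂(0.18/0.12) = 0.10529
  0.07·log₂(0.07/0.85) = -0.25214
D(P‖Q) = 3.3360 bits.

3.3360 bits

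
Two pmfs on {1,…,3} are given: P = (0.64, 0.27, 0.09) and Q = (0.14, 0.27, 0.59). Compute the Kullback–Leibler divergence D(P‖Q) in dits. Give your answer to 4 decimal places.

0.3489 dits

D(P‖Q) = Σ p·log₁₀(p/q).
  0.64·log₁₀(0.64/0.14) = 0.42243
  0.27·log₁₀(0.27/0.27) = 0.00000
  0.09·log₁₀(0.09/0.59) = -0.07349
D(P‖Q) = 0.3489 dits.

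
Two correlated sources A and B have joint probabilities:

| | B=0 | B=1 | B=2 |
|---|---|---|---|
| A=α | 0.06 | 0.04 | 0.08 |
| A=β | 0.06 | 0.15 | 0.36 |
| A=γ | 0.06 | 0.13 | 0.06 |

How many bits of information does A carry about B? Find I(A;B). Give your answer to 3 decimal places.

Marginals: p(A) = (0.1800, 0.5700, 0.2500), p(B) = (0.1800, 0.3200, 0.5000).
I(A;B) = H(A) + H(B) − H(A,B).
H(A) = 1.4076, H(B) = 1.4713, H(A,B) = 2.7752.
I(A;B) = 1.4076 + 1.4713 − 2.7752 = 0.104 bits.

0.104 bits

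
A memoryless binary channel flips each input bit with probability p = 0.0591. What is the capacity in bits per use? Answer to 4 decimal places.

Binary symmetric channel: C = 1 − h₂(ε) where h₂ is the binary entropy function.
h₂(0.0591) = −0.0591·log₂0.0591 − 0.9409·log₂0.9409 = 0.3239.
C = 1 − 0.3239 = 0.6761 bits per channel use.

0.6761 bits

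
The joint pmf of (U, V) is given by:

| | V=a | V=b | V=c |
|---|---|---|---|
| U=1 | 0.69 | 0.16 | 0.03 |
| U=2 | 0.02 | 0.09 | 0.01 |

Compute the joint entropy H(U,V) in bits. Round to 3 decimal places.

1.436 bits

H(U,V) = −Σ p(x,y)·log₂ p(x,y) over all 6 cells.
  cell (1,a): −0.69·log₂0.69 = 0.3694
  cell (1,b): −0.16·log₂0.16 = 0.4230
  cell (1,c): −0.03·log₂0.03 = 0.1518
  cell (2,a): −0.02·log₂0.02 = 0.1129
  cell (2,b): −0.09·log₂0.09 = 0.3127
  cell (2,c): −0.01·log₂0.01 = 0.0664
Sum = 1.436 bits.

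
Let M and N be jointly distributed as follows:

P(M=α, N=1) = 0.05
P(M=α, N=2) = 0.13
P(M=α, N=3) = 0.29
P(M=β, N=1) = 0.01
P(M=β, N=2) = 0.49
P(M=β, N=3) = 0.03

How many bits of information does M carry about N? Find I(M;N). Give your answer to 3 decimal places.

0.355 bits

Marginals: p(M) = (0.4700, 0.5300), p(N) = (0.0600, 0.6200, 0.3200).
I(M;N) = Σ p(x,y)·log₂[p(x,y)/(p(x)p(y))].
  (α,1): 0.05·log₂(1.7730) = 0.0413
  (α,2): 0.13·log₂(0.4461) = -0.1514
  (α,3): 0.29·log₂(1.9282) = 0.2747
  (β,1): 0.01·log₂(0.3145) = -0.0167
  (β,2): 0.49·log₂(1.4912) = 0.2825
  (β,3): 0.03·log₂(0.1769) = -0.0750
Sum = 0.355 bits.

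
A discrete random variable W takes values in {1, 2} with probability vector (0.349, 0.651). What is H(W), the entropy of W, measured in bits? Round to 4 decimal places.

H(W) = −Σ p·log₂ p.
  −(0.349)·log₂(0.349) = 0.53003
  −(0.651)·log₂(0.651) = 0.40315
Sum: 0.53003 + 0.40315 = 0.9332 bits.

0.9332 bits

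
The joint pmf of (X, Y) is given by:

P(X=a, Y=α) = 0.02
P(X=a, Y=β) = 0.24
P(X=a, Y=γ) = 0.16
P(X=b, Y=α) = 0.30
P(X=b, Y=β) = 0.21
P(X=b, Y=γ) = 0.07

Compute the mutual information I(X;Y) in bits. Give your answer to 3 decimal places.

Marginals: p(X) = (0.4200, 0.5800), p(Y) = (0.3200, 0.4500, 0.2300).
I(X;Y) = Σ p(x,y)·log₂[p(x,y)/(p(x)p(y))].
  (a,α): 0.02·log₂(0.1488) = -0.0550
  (a,β): 0.24·log₂(1.2698) = 0.0827
  (a,γ): 0.16·log₂(1.6563) = 0.1165
  (b,α): 0.30·log₂(1.6164) = 0.2078
  (b,β): 0.21·log₂(0.8046) = -0.0659
  (b,γ): 0.07·log₂(0.5247) = -0.0651
Sum = 0.221 bits.

0.221 bits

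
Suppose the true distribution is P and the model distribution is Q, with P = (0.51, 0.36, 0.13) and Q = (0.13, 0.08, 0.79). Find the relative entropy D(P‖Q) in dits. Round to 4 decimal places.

0.4360 dits

D(P‖Q) = Σ p·log₁₀(p/q).
  0.51·log₁₀(0.51/0.13) = 0.30275
  0.36·log₁₀(0.36/0.08) = 0.23516
  0.13·log₁₀(0.13/0.79) = -0.10188
D(P‖Q) = 0.4360 dits.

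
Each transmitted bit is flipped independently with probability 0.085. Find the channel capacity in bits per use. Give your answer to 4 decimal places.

0.5804 bits

Binary symmetric channel: C = 1 − h₂(ε) where h₂ is the binary entropy function.
h₂(0.085) = −0.085·log₂0.085 − 0.915·log₂0.915 = 0.4196.
C = 1 − 0.4196 = 0.5804 bits per channel use.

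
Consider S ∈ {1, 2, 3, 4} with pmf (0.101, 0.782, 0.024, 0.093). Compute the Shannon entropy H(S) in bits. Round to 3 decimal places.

H(S) = −Σ p·log₂ p.
  −(0.101)·log₂(0.101) = 0.3341
  −(0.782)·log₂(0.782) = 0.2774
  −(0.024)·log₂(0.024) = 0.1291
  −(0.093)·log₂(0.093) = 0.3187
Sum: 0.3341 + 0.2774 + 0.1291 + 0.3187 = 1.059 bits.

1.059 bits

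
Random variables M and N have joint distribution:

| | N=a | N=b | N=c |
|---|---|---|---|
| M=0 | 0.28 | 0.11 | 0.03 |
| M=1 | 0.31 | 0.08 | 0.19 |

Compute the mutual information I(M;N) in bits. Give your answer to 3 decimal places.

0.080 bits

Marginals: p(M) = (0.4200, 0.5800), p(N) = (0.5900, 0.1900, 0.2200).
I(M;N) = Σ p(x,y)·log₂[p(x,y)/(p(x)p(y))].
  (0,a): 0.28·log₂(1.1299) = 0.0494
  (0,b): 0.11·log₂(1.3784) = 0.0509
  (0,c): 0.03·log₂(0.3247) = -0.0487
  (1,a): 0.31·log₂(0.9059) = -0.0442
  (1,b): 0.08·log₂(0.7260) = -0.0370
  (1,c): 0.19·log₂(1.4890) = 0.1091
Sum = 0.080 bits.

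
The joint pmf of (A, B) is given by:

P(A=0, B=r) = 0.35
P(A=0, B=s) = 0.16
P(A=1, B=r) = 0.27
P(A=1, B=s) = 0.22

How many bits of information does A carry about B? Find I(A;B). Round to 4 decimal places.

0.0140 bits

Marginals: p(A) = (0.5100, 0.4900), p(B) = (0.6200, 0.3800).
I(A;B) = Σ p(x,y)·log₂[p(x,y)/(p(x)p(y))].
  (0,r): 0.35·log₂(1.1069) = 0.05128
  (0,s): 0.16·log₂(0.8256) = -0.04424
  (1,r): 0.27·log₂(0.8887) = -0.04594
  (1,s): 0.22·log₂(1.1815) = 0.05294
Sum = 0.0140 bits.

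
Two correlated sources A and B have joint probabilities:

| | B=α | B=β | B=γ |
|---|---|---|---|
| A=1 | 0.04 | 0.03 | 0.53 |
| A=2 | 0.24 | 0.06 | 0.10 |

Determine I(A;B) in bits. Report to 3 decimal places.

Marginals: p(A) = (0.6000, 0.4000), p(B) = (0.2800, 0.0900, 0.6300).
I(A;B) = Σ p(x,y)·log₂[p(x,y)/(p(x)p(y))].
  (1,α): 0.04·log₂(0.2381) = -0.0828
  (1,β): 0.03·log₂(0.5556) = -0.0254
  (1,γ): 0.53·log₂(1.4021) = 0.2584
  (2,α): 0.24·log₂(2.1429) = 0.2639
  (2,β): 0.06·log₂(1.6667) = 0.0442
  (2,γ): 0.10·log₂(0.3968) = -0.1333
Sum = 0.325 bits.

0.325 bits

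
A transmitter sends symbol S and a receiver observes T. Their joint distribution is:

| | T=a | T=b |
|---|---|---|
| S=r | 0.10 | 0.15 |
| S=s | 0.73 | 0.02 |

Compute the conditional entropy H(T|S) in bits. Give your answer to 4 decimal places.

Marginals: p(S) = (0.2500, 0.7500), p(T) = (0.8300, 0.1700).
H(T|S) = Σ p(S) · H(T|S=·).
  S=r: p=0.2500, H(T|S=r) = 0.9710
  S=s: p=0.7500, H(T|S=s) = 0.1774
Weighted sum = 0.3758 bits.

0.3758 bits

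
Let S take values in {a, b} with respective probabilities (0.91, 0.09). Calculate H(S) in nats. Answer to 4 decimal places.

H(S) = −Σ p·ln p.
  −(0.91)·ln(0.91) = 0.08582
  −(0.09)·ln(0.09) = 0.21672
Sum: 0.08582 + 0.21672 = 0.3025 nats.

0.3025 nats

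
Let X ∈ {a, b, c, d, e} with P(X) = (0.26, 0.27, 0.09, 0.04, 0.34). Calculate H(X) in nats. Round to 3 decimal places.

1.416 nats

H(X) = −Σ p·ln p.
  −(0.26)·ln(0.26) = 0.3502
  −(0.27)·ln(0.27) = 0.3535
  −(0.09)·ln(0.09) = 0.2167
  −(0.04)·ln(0.04) = 0.1288
  −(0.34)·ln(0.34) = 0.3668
Sum: 0.3502 + 0.3535 + 0.2167 + 0.1288 + 0.3668 = 1.416 nats.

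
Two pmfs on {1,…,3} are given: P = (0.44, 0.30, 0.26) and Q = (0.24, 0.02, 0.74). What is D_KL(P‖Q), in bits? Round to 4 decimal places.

D(P‖Q) = Σ p·log₂(p/q).
  0.44·log₂(0.44/0.24) = 0.38477
  0.30·log₂(0.30/0.02) = 1.17207
  0.26·log₂(0.26/0.74) = -0.39234
D(P‖Q) = 1.1645 bits.

1.1645 bits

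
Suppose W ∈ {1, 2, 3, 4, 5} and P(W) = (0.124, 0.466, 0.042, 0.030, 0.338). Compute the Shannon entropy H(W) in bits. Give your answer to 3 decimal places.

H(W) = −Σ p·log₂ p.
  −(0.124)·log₂(0.124) = 0.3734
  −(0.466)·log₂(0.466) = 0.5133
  −(0.042)·log₂(0.042) = 0.1921
  −(0.030)·log₂(0.030) = 0.1518
  −(0.338)·log₂(0.338) = 0.5289
Sum: 0.3734 + 0.5133 + 0.1921 + 0.1518 + 0.5289 = 1.760 bits.

1.760 bits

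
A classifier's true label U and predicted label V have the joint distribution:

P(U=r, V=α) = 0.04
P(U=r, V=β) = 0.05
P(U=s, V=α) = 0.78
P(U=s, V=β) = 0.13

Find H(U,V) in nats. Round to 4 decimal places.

H(U,V) = −Σ p(x,y)·ln p(x,y) over all 4 cells.
  cell (r,α): −0.04·ln0.04 = 0.12876
  cell (r,β): −0.05·ln0.05 = 0.14979
  cell (s,α): −0.78·ln0.78 = 0.19380
  cell (s,β): −0.13·ln0.13 = 0.26523
Sum = 0.7376 nats.

0.7376 nats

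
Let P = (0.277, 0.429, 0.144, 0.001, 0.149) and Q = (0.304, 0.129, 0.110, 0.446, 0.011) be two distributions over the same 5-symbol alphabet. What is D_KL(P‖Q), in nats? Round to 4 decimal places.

0.9107 nats

D(P‖Q) = Σ p·ln(p/q).
  0.277·ln(0.277/0.304) = -0.02576
  0.429·ln(0.429/0.129) = 0.51551
  0.144·ln(0.144/0.110) = 0.03878
  0.001·ln(0.001/0.446) = -0.00610
  0.149·ln(0.149/0.011) = 0.38830
D(P‖Q) = 0.9107 nats.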